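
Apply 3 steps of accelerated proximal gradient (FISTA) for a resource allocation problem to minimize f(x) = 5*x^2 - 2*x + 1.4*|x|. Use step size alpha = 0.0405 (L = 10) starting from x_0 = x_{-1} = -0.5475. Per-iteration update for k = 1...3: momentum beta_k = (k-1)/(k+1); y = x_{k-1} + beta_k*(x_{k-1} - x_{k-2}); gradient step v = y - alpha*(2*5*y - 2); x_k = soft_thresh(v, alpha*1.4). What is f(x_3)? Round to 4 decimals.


FISTA on f(x) = 5*x^2 - 2*x + 1.4*|x|
L = 10, alpha = 0.0405
Iteration 1: beta = 0.0, y = -0.5475 + 0.0*(-0.5475 + 0.5475) = -0.5475
  grad(y) = -7.475, v = y - alpha*grad = -0.2448
  prox(v) = soft_thresh(-0.2448, 0.0567) = -0.1881
Iteration 2: beta = 0.3333, y = -0.1881 + 0.3333*(-0.1881 + 0.5475) = -0.0683
  grad(y) = -2.6825, v = y - alpha*grad = 0.0404
  prox(v) = soft_thresh(0.0404, 0.0567) = 0.0
Iteration 3: beta = 0.5, y = 0.0 + 0.5*(0.0 + 0.1881) = 0.094
  grad(y) = -1.0597, v = y - alpha*grad = 0.1369
  prox(v) = soft_thresh(0.1369, 0.0567) = 0.0802
f(x_3) = 5*0.0802^2 - 2*0.0802 + 1.4*|0.0802| = -0.0159


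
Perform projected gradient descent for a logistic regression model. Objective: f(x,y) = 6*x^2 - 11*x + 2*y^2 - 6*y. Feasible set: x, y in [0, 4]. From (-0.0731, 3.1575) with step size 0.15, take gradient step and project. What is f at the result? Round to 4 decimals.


Step 1: Compute gradient at (-0.0731, 3.1575).
grad_x = 2*6*-0.0731 - 11 = -11.8772
grad_y = 2*2*3.1575 - 6 = 6.63
Step 2: Gradient step.
x_raw = -0.0731 - 0.15*-11.8772 = 1.7085
y_raw = 3.1575 - 0.15*6.63 = 2.163
Step 3: Project onto [0, 4].
x_proj = clip(1.7085) = 1.7085
y_proj = clip(2.163) = 2.163
Step 4: Evaluate f.
f(1.7085, 2.163) = -4.9007


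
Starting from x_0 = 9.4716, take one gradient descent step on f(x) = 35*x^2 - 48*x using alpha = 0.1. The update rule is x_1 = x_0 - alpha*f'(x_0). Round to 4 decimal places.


We compute the gradient at x_0 and apply the update.
f'(x) = 70*x - 48
f'(9.4716) = 70*9.4716 - 48 = 615.012
x_1 = 9.4716 - 0.1*615.012 = -52.0296


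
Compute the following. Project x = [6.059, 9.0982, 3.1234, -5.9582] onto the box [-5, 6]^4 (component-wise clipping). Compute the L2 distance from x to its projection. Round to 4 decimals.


Project each component onto [-5, 6].
clip(6.059) = 6.0, clip(9.0982) = 6.0, clip(3.1234) = 3.1234, clip(-5.9582) = -5.0
Projection = [6.0, 6.0, 3.1234, -5.0]
Squared diffs: [0.0035, 9.5988, 0.0, 0.9181]
Distance = sqrt(10.5204) = 3.2435


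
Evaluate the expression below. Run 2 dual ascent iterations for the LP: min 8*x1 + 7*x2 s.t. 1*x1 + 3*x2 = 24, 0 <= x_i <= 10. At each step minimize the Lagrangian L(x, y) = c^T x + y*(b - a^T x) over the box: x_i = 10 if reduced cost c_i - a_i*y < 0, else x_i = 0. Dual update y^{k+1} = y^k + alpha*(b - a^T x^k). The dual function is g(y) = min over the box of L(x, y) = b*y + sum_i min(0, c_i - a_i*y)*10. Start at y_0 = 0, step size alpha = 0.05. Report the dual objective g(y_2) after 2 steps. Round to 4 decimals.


Dual ascent for LP: min 8*x1 + 7*x2, 1*x1 + 3*x2 = 24, 0 <= x_i <= 10
Step 1: y^k = 0.0, reduced costs: (8.0, 7.0)
  x^k = (0.0, 0.0), subgradient = b - a^T x = 24.0
  y^{k+1} = 0.0 + 0.05*24.0 = 1.2
Step 2: y^k = 1.2, reduced costs: (6.8, 3.4)
  x^k = (0.0, 0.0), subgradient = b - a^T x = 24.0
  y^{k+1} = 1.2 + 0.05*24.0 = 2.4
Dual objective at y_2 = 2.4: reduced costs (5.6, -0.2), box minimizer x = (0.0, 10.0)
g(y_2) = b*y + (c1 - a1*y)*x1 + (c2 - a2*y)*x2 = 24*2.4 + 5.6*0.0 + (-0.2)*10.0 = 57.6 + 0.0 - 2.0 = 55.6


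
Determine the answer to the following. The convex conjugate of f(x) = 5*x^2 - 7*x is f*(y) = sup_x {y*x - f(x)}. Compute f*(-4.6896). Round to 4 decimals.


f*(y) = sup_x {y*x - a*x^2 - b*x} = sup_x {(y-b)*x - a*x^2}
FOC: (y - b) - 2a*x = 0 => x* = (y - b)/(2a)
x* = (-4.6896 + 7)/(2*5) = 0.231
f*(-4.6896) = (y-b)^2/(4a) = (-4.6896 + 7)^2/(4*5)
= 5.3379/20 = 0.2669


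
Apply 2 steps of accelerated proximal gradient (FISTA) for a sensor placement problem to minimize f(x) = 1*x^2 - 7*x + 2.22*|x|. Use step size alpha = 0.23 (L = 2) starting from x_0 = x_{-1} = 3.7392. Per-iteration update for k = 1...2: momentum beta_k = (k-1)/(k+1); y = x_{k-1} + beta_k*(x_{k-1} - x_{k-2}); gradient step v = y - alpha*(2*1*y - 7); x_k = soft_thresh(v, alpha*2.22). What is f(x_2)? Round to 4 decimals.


FISTA on f(x) = 1*x^2 - 7*x + 2.22*|x|
L = 2, alpha = 0.23
Iteration 1: beta = 0.0, y = 3.7392 + 0.0*(3.7392 - 3.7392) = 3.7392
  grad(y) = 0.4784, v = y - alpha*grad = 3.6292
  prox(v) = soft_thresh(3.6292, 0.5106) = 3.1186
Iteration 2: beta = 0.3333, y = 3.1186 + 0.3333*(3.1186 - 3.7392) = 2.9117
  grad(y) = -1.1766, v = y - alpha*grad = 3.1823
  prox(v) = soft_thresh(3.1823, 0.5106) = 2.6717
f(x_2) = 1*2.6717^2 - 7*2.6717 + 2.22*|2.6717| = -5.6327


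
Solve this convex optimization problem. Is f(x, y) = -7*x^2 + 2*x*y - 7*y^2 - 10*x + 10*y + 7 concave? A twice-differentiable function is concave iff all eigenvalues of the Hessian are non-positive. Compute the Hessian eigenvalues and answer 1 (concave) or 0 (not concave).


The Hessian of f(x,y) = -7*x^2 + 2*x*y - 7*y^2 - 10*x + 10*y + 7 is:
H = [[-14, 2], [2, -14]]
Trace = -14 - 14 = -28
Determinant = -14*-14 - (2)^2 = 192
Discriminant = (-28)^2 - 4*192 = 16.0
Eigenvalues: lambda_1 = -16.0, lambda_2 = -12.0
The function is concave.

1


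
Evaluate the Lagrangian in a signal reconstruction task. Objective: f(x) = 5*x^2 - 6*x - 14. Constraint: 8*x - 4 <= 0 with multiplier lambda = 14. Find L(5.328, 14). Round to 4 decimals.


Step 1: Evaluate f(x).
f(5.328) = 5*5.328^2 - 6*5.328 - 14 = 95.9699
Step 2: Evaluate g(x).
g(5.328) = 8*5.328 - 4 = 38.624
Step 3: Compute Lagrangian.
L = 95.9699 + 14*38.624 = 636.7059


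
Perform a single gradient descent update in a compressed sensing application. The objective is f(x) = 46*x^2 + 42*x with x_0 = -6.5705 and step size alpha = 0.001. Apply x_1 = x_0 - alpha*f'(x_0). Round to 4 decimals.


We compute the gradient at x_0 and apply the update.
f'(x) = 92*x + 42
f'(-6.5705) = 92*-6.5705 + 42 = -562.486
x_1 = -6.5705 - 0.001*-562.486 = -6.008


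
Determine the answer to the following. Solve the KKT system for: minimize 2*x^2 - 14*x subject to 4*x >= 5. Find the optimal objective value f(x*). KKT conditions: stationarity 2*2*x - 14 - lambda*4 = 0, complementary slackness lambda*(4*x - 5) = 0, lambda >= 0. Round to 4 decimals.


Step 1: Try lambda = 0 (constraint inactive).
Stationarity: 2*2*x - 14 = 0
x* = 14/(2*2) = 3.5
Check constraint: 4*3.5 = 14.0 >= 5 -- satisfied.
Step 2: Compute optimal value.
f(x*) = 2*3.5^2 - 14*3.5 = -24.5


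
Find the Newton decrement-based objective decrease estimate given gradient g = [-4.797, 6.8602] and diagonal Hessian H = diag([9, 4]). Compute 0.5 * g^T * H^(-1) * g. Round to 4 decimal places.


Step 1: H is diagonal, so H^(-1) * g = [-0.533, 1.7151].
Step 2: g^T H^(-1) g = sum_i g_i^2 / H_ii
  = (-4.797)^2/9 + (6.8602)^2/4
  = 2.5568 + 11.7656 = 14.3224
Step 3: Objective decrease = 0.5 * g^T H^(-1) g = 7.1612


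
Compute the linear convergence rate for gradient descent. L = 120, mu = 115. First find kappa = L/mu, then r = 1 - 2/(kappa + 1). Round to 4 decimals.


Step 1: Compute the condition number.
kappa = L/mu = 120/115 = 1.0435
Step 2: Compute the convergence rate.
r = 1 - 2/(kappa + 1) = 1 - 2*mu/(L + mu) = (L - mu)/(L + mu) = 5/235 = 0.0213


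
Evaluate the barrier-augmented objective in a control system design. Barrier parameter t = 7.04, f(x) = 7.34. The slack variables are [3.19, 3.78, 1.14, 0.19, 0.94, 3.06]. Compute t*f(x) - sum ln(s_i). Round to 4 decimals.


Step 1: Compute log-barrier.
ln values: [1.16, 1.3297, 0.131, -1.6607, -0.0619, 1.1184]
phi = -(1.16 + 1.3297 + 0.131 - 1.6607 - 0.0619 + 1.1184) = -2.0166
Step 2: Compute augmented objective.
t*f(x) = 7.04*7.34 = 51.6736
Total = 51.6736 - 2.0166 = 49.657


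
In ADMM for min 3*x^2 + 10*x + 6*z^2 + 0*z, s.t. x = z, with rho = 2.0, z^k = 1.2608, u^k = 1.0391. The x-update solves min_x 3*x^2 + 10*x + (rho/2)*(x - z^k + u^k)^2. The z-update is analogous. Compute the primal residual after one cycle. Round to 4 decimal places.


ADMM iteration with rho = 2.0, z^k = 1.2608, u^k = 1.0391
Step 1: x-update.
Minimize 3*x^2 + 10*x + (2.0/2)*(x - 1.2608 + 1.0391)^2
FOC: (2*3 + 2.0)*x = -10 + 2.0*(1.2608 - 1.0391)
x^{k+1} = -1.1946
Step 2: z-update.
Minimize 6*z^2 + 0*z + (2.0/2)*(-1.1946 - z + 1.0391)^2
FOC: (2*6 + 2.0)*z = 0 + 2.0*(-1.1946 + 1.0391)
z^{k+1} = -0.0222
Step 3: u-update.
u^{k+1} = 1.0391 - 1.1946 + 0.0222 = -0.1333
Step 4: Primal residual = |-1.1946 + 0.0222| = 1.1724


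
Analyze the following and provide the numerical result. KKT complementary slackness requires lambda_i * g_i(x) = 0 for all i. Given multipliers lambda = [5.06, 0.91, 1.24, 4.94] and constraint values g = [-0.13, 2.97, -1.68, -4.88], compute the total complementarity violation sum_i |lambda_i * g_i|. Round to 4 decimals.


KKT complementary slackness check:
lambda_1 * g_1 = 5.06 * -0.13 = -0.6578
lambda_2 * g_2 = 0.91 * 2.97 = 2.7027
lambda_3 * g_3 = 1.24 * -1.68 = -2.0832
lambda_4 * g_4 = 4.94 * -4.88 = -24.1072
Total violation = 0.6578 + 2.7027 + 2.0832 + 24.1072 = 29.5509


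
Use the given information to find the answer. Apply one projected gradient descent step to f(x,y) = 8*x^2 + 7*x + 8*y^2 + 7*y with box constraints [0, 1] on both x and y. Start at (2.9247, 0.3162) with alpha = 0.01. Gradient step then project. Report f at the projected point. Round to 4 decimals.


Step 1: Compute gradient at (2.9247, 0.3162).
grad_x = 2*8*2.9247 + 7 = 53.7952
grad_y = 2*8*0.3162 + 7 = 12.0592
Step 2: Gradient step.
x_raw = 2.9247 - 0.01*53.7952 = 2.3867
y_raw = 0.3162 - 0.01*12.0592 = 0.1956
Step 3: Project onto [0, 1].
x_proj = clip(2.3867) = 1.0
y_proj = clip(0.1956) = 0.1956
Step 4: Evaluate f.
f(1.0, 0.1956) = 16.6754


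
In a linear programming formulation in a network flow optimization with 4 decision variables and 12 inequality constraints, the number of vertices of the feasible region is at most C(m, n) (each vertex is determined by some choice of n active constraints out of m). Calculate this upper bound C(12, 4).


Each vertex corresponds to some choice of n active constraints out of m, so the number of vertices is at most C(m, n) = m! / (n!(m-n)!).
m = 12, n = 4
Numerator: 12 * 11 * 10 * 9
Denominator: 4! = 24
C(12, 4) = 495


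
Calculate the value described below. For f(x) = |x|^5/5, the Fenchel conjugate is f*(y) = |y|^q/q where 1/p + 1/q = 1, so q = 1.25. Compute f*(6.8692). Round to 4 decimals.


The conjugate exponent q satisfies 1/p + 1/q = 1.
p = 5, so q = 5/(5 - 1) = 1.25
|y|^q = 6.8692^1.25 = 11.1207
f*(6.8692) = 11.1207 / 1.25 = 8.8966


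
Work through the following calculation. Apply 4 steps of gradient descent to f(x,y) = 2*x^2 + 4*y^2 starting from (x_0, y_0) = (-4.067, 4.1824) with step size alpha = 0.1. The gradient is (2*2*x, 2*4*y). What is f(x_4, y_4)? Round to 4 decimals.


Gradient descent on f(x,y) = 2*x^2 + 4*y^2.
Starting point: (-4.067, 4.1824), alpha = 0.1
Step 1: grad_x = 2*2*-4.067 = -16.268, grad_y = 2*4*4.1824 = 33.4592
  x_1 = -4.067 - 0.1*-16.268 = -2.4402
  y_1 = 4.1824 - 0.1*33.4592 = 0.8365
Step 2: grad_x = 2*2*-2.4402 = -9.7608, grad_y = 2*4*0.8365 = 6.6918
  x_2 = -2.4402 - 0.1*-9.7608 = -1.4641
  y_2 = 0.8365 - 0.1*6.6918 = 0.1673
Step 3: grad_x = 2*2*-1.4641 = -5.8565, grad_y = 2*4*0.1673 = 1.3384
  x_3 = -1.4641 - 0.1*-5.8565 = -0.8785
  y_3 = 0.1673 - 0.1*1.3384 = 0.0335
Step 4: grad_x = 2*2*-0.8785 = -3.5139, grad_y = 2*4*0.0335 = 0.2677
  x_4 = -0.8785 - 0.1*-3.5139 = -0.5271
  y_4 = 0.0335 - 0.1*0.2677 = 0.0067
f(-0.5271, 0.0067) = 2*(-0.5271)^2 + 4*0.0067^2 = 0.5558


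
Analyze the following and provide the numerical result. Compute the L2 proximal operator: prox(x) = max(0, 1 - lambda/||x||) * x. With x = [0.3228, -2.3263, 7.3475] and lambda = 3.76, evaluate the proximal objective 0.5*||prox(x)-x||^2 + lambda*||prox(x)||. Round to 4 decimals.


Step 1: Compute ||x||.
||x|| = 7.7137
Step 2: Compute scaling factor.
scale = max(0, 1 - 3.76/7.7137) = 0.5126
Step 3: prox(x) = [0.1655, -1.1924, 3.766]
||prox(x)|| = 3.9537
Step 4: Proximal objective.
0.5*||prox-x||^2 = 7.0688
lambda*||prox|| = 14.8659
Total = 21.9348


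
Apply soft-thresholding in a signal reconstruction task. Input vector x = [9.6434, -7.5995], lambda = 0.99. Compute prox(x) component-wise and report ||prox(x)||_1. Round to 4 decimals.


Soft-thresholding with lambda = 0.99:
prox(9.6434) = sign(9.6434)*max(|9.6434| - 0.99, 0) = 8.6534
prox(-7.5995) = sign(-7.5995)*max(|-7.5995| - 0.99, 0) = -6.6095
prox(x) = [8.6534, -6.6095]
||prox(x)||_1 = 8.6534 + 6.6095 = 15.2629


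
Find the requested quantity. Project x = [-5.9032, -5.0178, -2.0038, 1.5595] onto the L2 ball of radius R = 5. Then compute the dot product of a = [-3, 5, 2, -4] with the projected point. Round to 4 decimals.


Step 1: Compute ||x|| (intermediates to 6 decimals).
||x|| = sqrt((-5.9032)^2 + (-5.0178)^2 + (-2.0038)^2 + 1.5595^2) = 8.153119
Step 2: Project.
Since ||x|| > R, scale = R/||x|| = 5/8.153119 = 0.613262, proj(x) = scale * x
proj(x) = [-3.620208, -3.077226, -1.228854, 0.956382]
Step 3: Dot product.
a^T * proj(x) = -3*(-3.620208) + 5*(-3.077226) + 2*(-1.228854) - 4*0.956382 = -10.8087


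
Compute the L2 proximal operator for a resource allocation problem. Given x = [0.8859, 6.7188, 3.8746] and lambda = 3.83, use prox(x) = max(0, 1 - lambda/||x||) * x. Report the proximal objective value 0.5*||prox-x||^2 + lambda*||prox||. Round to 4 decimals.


Step 1: Compute ||x||.
||x|| = 7.8064
Step 2: Compute scaling factor.
scale = max(0, 1 - 3.83/7.8064) = 0.5094
Step 3: prox(x) = [0.4513, 3.4224, 1.9736]
||prox(x)|| = 3.9764
Step 4: Proximal objective.
0.5*||prox-x||^2 = 7.3345
lambda*||prox|| = 15.2296
Total = 22.564


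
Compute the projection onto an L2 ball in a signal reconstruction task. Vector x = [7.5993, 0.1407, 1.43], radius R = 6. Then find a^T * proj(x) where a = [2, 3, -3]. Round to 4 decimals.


Step 1: Compute ||x|| (intermediates to 6 decimals).
||x|| = sqrt(7.5993^2 + 0.1407^2 + 1.43^2) = 7.733955
Step 2: Project.
Since ||x|| > R, scale = R/||x|| = 6/7.733955 = 0.7758, proj(x) = scale * x
proj(x) = [5.895537, 0.109155, 1.109394]
Step 3: Dot product.
a^T * proj(x) = 2*5.895537 + 3*0.109155 - 3*1.109394 = 8.7904


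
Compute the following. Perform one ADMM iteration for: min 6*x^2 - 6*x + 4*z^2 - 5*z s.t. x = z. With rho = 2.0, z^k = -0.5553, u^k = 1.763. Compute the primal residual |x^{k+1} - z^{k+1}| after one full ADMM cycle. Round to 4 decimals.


ADMM iteration with rho = 2.0, z^k = -0.5553, u^k = 1.763
Step 1: x-update.
Minimize 6*x^2 - 6*x + (2.0/2)*(x + 0.5553 + 1.763)^2
FOC: (2*6 + 2.0)*x = 6 + 2.0*(-0.5553 - 1.763)
x^{k+1} = 0.0974
Step 2: z-update.
Minimize 4*z^2 - 5*z + (2.0/2)*(0.0974 - z + 1.763)^2
FOC: (2*4 + 2.0)*z = 5 + 2.0*(0.0974 + 1.763)
z^{k+1} = 0.8721
Step 3: u-update.
u^{k+1} = 1.763 + 0.0974 - 0.8721 = 0.9883
Step 4: Primal residual = |0.0974 - 0.8721| = 0.7747


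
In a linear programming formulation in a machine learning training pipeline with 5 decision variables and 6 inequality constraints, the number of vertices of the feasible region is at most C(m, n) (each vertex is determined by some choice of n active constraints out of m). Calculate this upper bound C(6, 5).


Each vertex corresponds to some choice of n active constraints out of m, so the number of vertices is at most C(m, n) = m! / (n!(m-n)!).
m = 6, n = 5
Numerator: 6 * 5 * 4 * 3 * 2
Denominator: 5! = 120
C(6, 5) = 6


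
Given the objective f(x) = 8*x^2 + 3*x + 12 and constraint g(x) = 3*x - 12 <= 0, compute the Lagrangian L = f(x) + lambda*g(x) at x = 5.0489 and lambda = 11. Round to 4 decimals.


Step 1: Evaluate f(x).
f(5.0489) = 8*5.0489^2 + 3*5.0489 + 12 = 231.0778
Step 2: Evaluate g(x).
g(5.0489) = 3*5.0489 - 12 = 3.1467
Step 3: Compute Lagrangian.
L = 231.0778 + 11*3.1467 = 265.6915


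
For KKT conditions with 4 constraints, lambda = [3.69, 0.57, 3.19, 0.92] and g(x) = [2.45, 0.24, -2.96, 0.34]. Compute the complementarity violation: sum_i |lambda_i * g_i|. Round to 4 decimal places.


KKT complementary slackness check:
lambda_1 * g_1 = 3.69 * 2.45 = 9.0405
lambda_2 * g_2 = 0.57 * 0.24 = 0.1368
lambda_3 * g_3 = 3.19 * -2.96 = -9.4424
lambda_4 * g_4 = 0.92 * 0.34 = 0.3128
Total violation = 9.0405 + 0.1368 + 9.4424 + 0.3128 = 18.9325


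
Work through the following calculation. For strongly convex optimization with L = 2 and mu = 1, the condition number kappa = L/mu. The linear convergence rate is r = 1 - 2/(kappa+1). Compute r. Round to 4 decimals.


Step 1: Compute the condition number.
kappa = L/mu = 2/1 = 2.0
Step 2: Compute the convergence rate.
r = 1 - 2/(kappa + 1) = 1 - 2*mu/(L + mu) = (L - mu)/(L + mu) = 1/3 = 0.3333


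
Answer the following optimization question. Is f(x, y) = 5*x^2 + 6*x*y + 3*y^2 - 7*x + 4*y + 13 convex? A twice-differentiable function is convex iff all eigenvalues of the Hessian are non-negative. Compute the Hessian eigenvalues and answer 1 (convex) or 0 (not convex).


The Hessian of f(x,y) = 5*x^2 + 6*x*y + 3*y^2 - 7*x + 4*y + 13 is:
H = [[10, 6], [6, 6]]
Trace = 10 + 6 = 16
Determinant = 10*6 - (6)^2 = 24
Discriminant = (16)^2 - 4*24 = 160.0
Eigenvalues: lambda_1 = 1.6754, lambda_2 = 14.3246
The function is convex.

1


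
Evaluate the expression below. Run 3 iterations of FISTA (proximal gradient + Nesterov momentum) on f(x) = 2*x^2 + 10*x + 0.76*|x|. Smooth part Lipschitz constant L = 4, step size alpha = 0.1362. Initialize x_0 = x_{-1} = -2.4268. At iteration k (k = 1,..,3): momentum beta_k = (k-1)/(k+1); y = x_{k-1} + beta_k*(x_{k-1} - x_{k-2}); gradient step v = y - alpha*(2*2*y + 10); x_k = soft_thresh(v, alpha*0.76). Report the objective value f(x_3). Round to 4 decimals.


FISTA on f(x) = 2*x^2 + 10*x + 0.76*|x|
L = 4, alpha = 0.1362
Iteration 1: beta = 0.0, y = -2.4268 + 0.0*(-2.4268 + 2.4268) = -2.4268
  grad(y) = 0.2928, v = y - alpha*grad = -2.4667
  prox(v) = soft_thresh(-2.4667, 0.1035) = -2.3632
Iteration 2: beta = 0.3333, y = -2.3632 + 0.3333*(-2.3632 + 2.4268) = -2.342
  grad(y) = 0.6322, v = y - alpha*grad = -2.4281
  prox(v) = soft_thresh(-2.4281, 0.1035) = -2.3245
Iteration 3: beta = 0.5, y = -2.3245 + 0.5*(-2.3245 + 2.3632) = -2.3052
  grad(y) = 0.7791, v = y - alpha*grad = -2.4113
  prox(v) = soft_thresh(-2.4113, 0.1035) = -2.3078
f(x_3) = 2*(-2.3078)^2 + 10*(-2.3078) + 0.76*|-2.3078| = -10.6722


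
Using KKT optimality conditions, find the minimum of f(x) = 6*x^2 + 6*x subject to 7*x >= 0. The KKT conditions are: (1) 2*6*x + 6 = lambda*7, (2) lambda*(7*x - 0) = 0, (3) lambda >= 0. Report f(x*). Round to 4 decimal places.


Step 1: Try lambda = 0 (constraint inactive).
x_unc = -6/(2*6) = -0.5
Check: 7*-0.5 = -3.5 < 0 -- violated!
Step 2: Constraint must be active: 7*x = 0
x* = 0/7 = 0.0
lambda = (2*6*0.0 + 6)/7 = 0.8571
Step 3: Compute optimal value.
f(x*) = 6*0.0^2 + 6*0.0 = 0.0


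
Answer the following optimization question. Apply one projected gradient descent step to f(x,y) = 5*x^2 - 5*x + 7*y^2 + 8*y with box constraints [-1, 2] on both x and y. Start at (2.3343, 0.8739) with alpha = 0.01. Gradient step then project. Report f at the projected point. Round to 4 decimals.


Step 1: Compute gradient at (2.3343, 0.8739).
grad_x = 2*5*2.3343 - 5 = 18.343
grad_y = 2*7*0.8739 + 8 = 20.2346
Step 2: Gradient step.
x_raw = 2.3343 - 0.01*18.343 = 2.1509
y_raw = 0.8739 - 0.01*20.2346 = 0.6716
Step 3: Project onto [-1, 2].
x_proj = clip(2.1509) = 2.0
y_proj = clip(0.6716) = 0.6716
Step 4: Evaluate f.
f(2.0, 0.6716) = 18.5293


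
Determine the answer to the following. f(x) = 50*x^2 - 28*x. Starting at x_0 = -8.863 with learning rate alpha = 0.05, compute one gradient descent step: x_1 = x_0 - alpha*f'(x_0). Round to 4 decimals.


We compute the gradient at x_0 and apply the update.
f'(x) = 100*x - 28
f'(-8.863) = 100*-8.863 - 28 = -914.3
x_1 = -8.863 - 0.05*-914.3 = 36.852


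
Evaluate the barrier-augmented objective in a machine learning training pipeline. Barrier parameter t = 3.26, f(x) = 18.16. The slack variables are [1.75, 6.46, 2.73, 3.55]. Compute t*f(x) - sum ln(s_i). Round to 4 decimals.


Step 1: Compute log-barrier.
ln values: [0.5596, 1.8656, 1.0043, 1.2669]
phi = -(0.5596 + 1.8656 + 1.0043 + 1.2669) = -4.6965
Step 2: Compute augmented objective.
t*f(x) = 3.26*18.16 = 59.2016
Total = 59.2016 - 4.6965 = 54.5051


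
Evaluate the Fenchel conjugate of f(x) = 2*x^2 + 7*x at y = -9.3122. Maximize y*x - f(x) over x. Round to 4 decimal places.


f*(y) = sup_x {y*x - a*x^2 - b*x} = sup_x {(y-b)*x - a*x^2}
FOC: (y - b) - 2a*x = 0 => x* = (y - b)/(2a)
x* = (-9.3122 - 7)/(2*2) = -4.0781
f*(-9.3122) = (y-b)^2/(4a) = (-9.3122 - 7)^2/(4*2)
= 266.0879/8 = 33.261


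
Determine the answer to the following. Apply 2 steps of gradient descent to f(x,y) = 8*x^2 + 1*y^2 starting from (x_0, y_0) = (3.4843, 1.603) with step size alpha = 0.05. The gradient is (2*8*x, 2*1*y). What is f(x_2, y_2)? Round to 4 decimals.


Gradient descent on f(x,y) = 8*x^2 + 1*y^2.
Starting point: (3.4843, 1.603), alpha = 0.05
Step 1: grad_x = 2*8*3.4843 = 55.7488, grad_y = 2*1*1.603 = 3.206
  x_1 = 3.4843 - 0.05*55.7488 = 0.6969
  y_1 = 1.603 - 0.05*3.206 = 1.4427
Step 2: grad_x = 2*8*0.6969 = 11.1498, grad_y = 2*1*1.4427 = 2.8854
  x_2 = 0.6969 - 0.05*11.1498 = 0.1394
  y_2 = 1.4427 - 0.05*2.8854 = 1.2984
f(0.1394, 1.2984) = 8*0.1394^2 + 1*1.2984^2 = 1.8413


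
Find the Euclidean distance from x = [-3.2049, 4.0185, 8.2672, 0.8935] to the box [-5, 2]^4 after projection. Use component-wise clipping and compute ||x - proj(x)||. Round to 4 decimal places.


Project each component onto [-5, 2].
clip(-3.2049) = -3.2049, clip(4.0185) = 2.0, clip(8.2672) = 2.0, clip(0.8935) = 0.8935
Projection = [-3.2049, 2.0, 2.0, 0.8935]
Squared diffs: [0.0, 4.0743, 39.2778, 0.0]
Distance = sqrt(43.3521) = 6.5842


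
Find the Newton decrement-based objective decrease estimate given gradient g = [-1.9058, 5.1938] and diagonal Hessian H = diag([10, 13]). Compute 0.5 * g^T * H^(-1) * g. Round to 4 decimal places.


Step 1: H is diagonal, so H^(-1) * g = [-0.1906, 0.3995].
Step 2: g^T H^(-1) g = sum_i g_i^2 / H_ii
  = (-1.9058)^2/10 + (5.1938)^2/13
  = 0.3632 + 2.075 = 2.4383
Step 3: Objective decrease = 0.5 * g^T H^(-1) g = 1.2191


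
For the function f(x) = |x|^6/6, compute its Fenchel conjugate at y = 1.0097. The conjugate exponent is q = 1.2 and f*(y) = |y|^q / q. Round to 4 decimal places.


The conjugate exponent q satisfies 1/p + 1/q = 1.
p = 6, so q = 6/(6 - 1) = 1.2
|y|^q = 1.0097^1.2 = 1.0117
f*(1.0097) = 1.0117 / 1.2 = 0.843


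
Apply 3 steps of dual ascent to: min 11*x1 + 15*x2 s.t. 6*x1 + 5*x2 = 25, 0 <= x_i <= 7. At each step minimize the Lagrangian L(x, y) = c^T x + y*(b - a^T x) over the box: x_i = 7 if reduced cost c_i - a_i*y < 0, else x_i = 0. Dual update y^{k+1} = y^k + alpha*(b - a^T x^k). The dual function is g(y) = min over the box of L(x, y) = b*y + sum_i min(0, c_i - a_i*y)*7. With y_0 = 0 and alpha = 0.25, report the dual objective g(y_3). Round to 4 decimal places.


Dual ascent for LP: min 11*x1 + 15*x2, 6*x1 + 5*x2 = 25, 0 <= x_i <= 7
Step 1: y^k = 0.0, reduced costs: (11.0, 15.0)
  x^k = (0.0, 0.0), subgradient = b - a^T x = 25.0
  y^{k+1} = 0.0 + 0.25*25.0 = 6.25
Step 2: y^k = 6.25, reduced costs: (-26.5, -16.25)
  x^k = (7.0, 7.0), subgradient = b - a^T x = -52.0
  y^{k+1} = 6.25 + 0.25*-52.0 = -6.75
Step 3: y^k = -6.75, reduced costs: (51.5, 48.75)
  x^k = (0.0, 0.0), subgradient = b - a^T x = 25.0
  y^{k+1} = -6.75 + 0.25*25.0 = -0.5
Dual objective at y_3 = -0.5: reduced costs (14.0, 17.5), box minimizer x = (0.0, 0.0)
g(y_3) = b*y + (c1 - a1*y)*x1 + (c2 - a2*y)*x2 = 25*(-0.5) + 14.0*0.0 + 17.5*0.0 = -12.5 + 0.0 + 0.0 = -12.5


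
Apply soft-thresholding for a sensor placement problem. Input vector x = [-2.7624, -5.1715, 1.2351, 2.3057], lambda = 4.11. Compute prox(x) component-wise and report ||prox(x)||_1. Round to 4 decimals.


Soft-thresholding with lambda = 4.11:
prox(-2.7624) = sign(-2.7624)*max(|-2.7624| - 4.11, 0) = 0.0
prox(-5.1715) = sign(-5.1715)*max(|-5.1715| - 4.11, 0) = -1.0615
prox(1.2351) = sign(1.2351)*max(|1.2351| - 4.11, 0) = 0.0
prox(2.3057) = sign(2.3057)*max(|2.3057| - 4.11, 0) = 0.0
prox(x) = [0.0, -1.0615, 0.0, 0.0]
||prox(x)||_1 = 0.0 + 1.0615 + 0.0 + 0.0 = 1.0615


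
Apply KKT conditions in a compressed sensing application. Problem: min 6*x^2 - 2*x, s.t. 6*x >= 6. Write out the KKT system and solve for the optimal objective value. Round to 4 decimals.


Step 1: Try lambda = 0 (constraint inactive).
x_unc = 2/(2*6) = 0.1667
Check: 6*0.1667 = 1.0002 < 6 -- violated!
Step 2: Constraint must be active: 6*x = 6
x* = 6/6 = 1.0
lambda = (2*6*1.0 - 2)/6 = 1.6667
Step 3: Compute optimal value.
f(x*) = 6*1.0^2 - 2*1.0 = 4.0


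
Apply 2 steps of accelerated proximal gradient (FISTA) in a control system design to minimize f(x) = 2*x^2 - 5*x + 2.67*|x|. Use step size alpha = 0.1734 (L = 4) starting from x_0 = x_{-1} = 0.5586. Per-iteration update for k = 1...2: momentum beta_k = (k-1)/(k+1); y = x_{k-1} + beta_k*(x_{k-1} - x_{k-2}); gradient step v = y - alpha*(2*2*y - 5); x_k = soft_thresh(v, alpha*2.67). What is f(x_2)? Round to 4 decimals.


FISTA on f(x) = 2*x^2 - 5*x + 2.67*|x|
L = 4, alpha = 0.1734
Iteration 1: beta = 0.0, y = 0.5586 + 0.0*(0.5586 - 0.5586) = 0.5586
  grad(y) = -2.7656, v = y - alpha*grad = 1.0382
  prox(v) = soft_thresh(1.0382, 0.463) = 0.5752
Iteration 2: beta = 0.3333, y = 0.5752 + 0.3333*(0.5752 - 0.5586) = 0.5807
  grad(y) = -2.6772, v = y - alpha*grad = 1.0449
  prox(v) = soft_thresh(1.0449, 0.463) = 0.5819
f(x_2) = 2*0.5819^2 - 5*0.5819 + 2.67*|0.5819| = -0.6786


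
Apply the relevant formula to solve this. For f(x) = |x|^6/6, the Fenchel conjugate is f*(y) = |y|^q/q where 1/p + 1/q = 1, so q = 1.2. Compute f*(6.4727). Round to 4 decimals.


The conjugate exponent q satisfies 1/p + 1/q = 1.
p = 6, so q = 6/(6 - 1) = 1.2
|y|^q = 6.4727^1.2 = 9.4038
f*(6.4727) = 9.4038 / 1.2 = 7.8365


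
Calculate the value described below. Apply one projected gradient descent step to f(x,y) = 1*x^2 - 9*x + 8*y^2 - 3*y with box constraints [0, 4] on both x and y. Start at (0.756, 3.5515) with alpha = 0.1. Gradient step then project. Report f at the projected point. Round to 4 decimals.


Step 1: Compute gradient at (0.756, 3.5515).
grad_x = 2*1*0.756 - 9 = -7.488
grad_y = 2*8*3.5515 - 3 = 53.824
Step 2: Gradient step.
x_raw = 0.756 - 0.1*-7.488 = 1.5048
y_raw = 3.5515 - 0.1*53.824 = -1.8309
Step 3: Project onto [0, 4].
x_proj = clip(1.5048) = 1.5048
y_proj = clip(-1.8309) = 0.0
Step 4: Evaluate f.
f(1.5048, 0.0) = -11.2788


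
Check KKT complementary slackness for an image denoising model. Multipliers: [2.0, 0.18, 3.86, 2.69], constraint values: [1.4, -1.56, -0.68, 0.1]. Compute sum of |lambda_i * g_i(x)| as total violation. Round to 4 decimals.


KKT complementary slackness check:
lambda_1 * g_1 = 2.0 * 1.4 = 2.8
lambda_2 * g_2 = 0.18 * -1.56 = -0.2808
lambda_3 * g_3 = 3.86 * -0.68 = -2.6248
lambda_4 * g_4 = 2.69 * 0.1 = 0.269
Total violation = 2.8 + 0.2808 + 2.6248 + 0.269 = 5.9746


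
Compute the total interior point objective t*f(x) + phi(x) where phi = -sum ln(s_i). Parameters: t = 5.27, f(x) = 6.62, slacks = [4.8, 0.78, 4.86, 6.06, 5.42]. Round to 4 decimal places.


Step 1: Compute log-barrier.
ln values: [1.5686, -0.2485, 1.581, 1.8017, 1.6901]
phi = -(1.5686 - 0.2485 + 1.581 + 1.8017 + 1.6901) = -6.393
Step 2: Compute augmented objective.
t*f(x) = 5.27*6.62 = 34.8874
Total = 34.8874 - 6.393 = 28.4944


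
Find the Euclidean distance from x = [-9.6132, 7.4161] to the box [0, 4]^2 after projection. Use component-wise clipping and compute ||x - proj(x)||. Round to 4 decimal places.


Project each component onto [0, 4].
clip(-9.6132) = 0.0, clip(7.4161) = 4.0
Projection = [0.0, 4.0]
Squared diffs: [92.4136, 11.6697]
Distance = sqrt(104.0833) = 10.2021


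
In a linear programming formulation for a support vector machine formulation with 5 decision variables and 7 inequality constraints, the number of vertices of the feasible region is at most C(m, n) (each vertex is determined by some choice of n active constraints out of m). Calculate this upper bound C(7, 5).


Each vertex corresponds to some choice of n active constraints out of m, so the number of vertices is at most C(m, n) = m! / (n!(m-n)!).
m = 7, n = 5
Numerator: 7 * 6 * 5 * 4 * 3
Denominator: 5! = 120
C(7, 5) = 21


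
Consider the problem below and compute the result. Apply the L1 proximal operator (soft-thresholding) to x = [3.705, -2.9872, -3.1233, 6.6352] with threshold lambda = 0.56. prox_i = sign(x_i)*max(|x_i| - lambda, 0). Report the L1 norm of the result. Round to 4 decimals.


Soft-thresholding with lambda = 0.56:
prox(3.705) = sign(3.705)*max(|3.705| - 0.56, 0) = 3.145
prox(-2.9872) = sign(-2.9872)*max(|-2.9872| - 0.56, 0) = -2.4272
prox(-3.1233) = sign(-3.1233)*max(|-3.1233| - 0.56, 0) = -2.5633
prox(6.6352) = sign(6.6352)*max(|6.6352| - 0.56, 0) = 6.0752
prox(x) = [3.145, -2.4272, -2.5633, 6.0752]
||prox(x)||_1 = 3.145 + 2.4272 + 2.5633 + 6.0752 = 14.2107


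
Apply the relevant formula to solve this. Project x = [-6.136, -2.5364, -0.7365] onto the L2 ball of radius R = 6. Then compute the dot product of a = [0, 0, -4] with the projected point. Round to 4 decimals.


Step 1: Compute ||x|| (intermediates to 6 decimals).
||x|| = sqrt((-6.136)^2 + (-2.5364)^2 + (-0.7365)^2) = 6.680288
Step 2: Project.
Since ||x|| > R, scale = R/||x|| = 6/6.680288 = 0.898165, proj(x) = scale * x
proj(x) = [-5.51114, -2.278106, -0.661499]
Step 3: Dot product.
a^T * proj(x) = 0*(-5.51114) + 0*(-2.278106) - 4*(-0.661499) = 2.646


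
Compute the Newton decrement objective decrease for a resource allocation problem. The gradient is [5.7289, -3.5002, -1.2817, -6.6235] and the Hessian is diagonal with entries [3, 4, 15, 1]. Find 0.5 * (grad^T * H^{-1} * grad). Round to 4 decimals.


Step 1: H is diagonal, so H^(-1) * g = [1.9096, -0.8751, -0.0854, -6.6235].
Step 2: g^T H^(-1) g = sum_i g_i^2 / H_ii
  = (5.7289)^2/3 + (-3.5002)^2/4 + (-1.2817)^2/15 + (-6.6235)^2/1
  = 10.9401 + 3.0629 + 0.1095 + 43.8708 = 57.9832
Step 3: Objective decrease = 0.5 * g^T H^(-1) g = 28.9916


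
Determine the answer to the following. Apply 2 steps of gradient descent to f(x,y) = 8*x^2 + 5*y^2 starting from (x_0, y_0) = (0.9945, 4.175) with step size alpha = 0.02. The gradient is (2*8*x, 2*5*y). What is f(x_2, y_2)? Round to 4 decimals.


Gradient descent on f(x,y) = 8*x^2 + 5*y^2.
Starting point: (0.9945, 4.175), alpha = 0.02
Step 1: grad_x = 2*8*0.9945 = 15.912, grad_y = 2*5*4.175 = 41.75
  x_1 = 0.9945 - 0.02*15.912 = 0.6763
  y_1 = 4.175 - 0.02*41.75 = 3.34
Step 2: grad_x = 2*8*0.6763 = 10.8202, grad_y = 2*5*3.34 = 33.4
  x_2 = 0.6763 - 0.02*10.8202 = 0.4599
  y_2 = 3.34 - 0.02*33.4 = 2.672
f(0.4599, 2.672) = 8*0.4599^2 + 5*2.672^2 = 37.3897


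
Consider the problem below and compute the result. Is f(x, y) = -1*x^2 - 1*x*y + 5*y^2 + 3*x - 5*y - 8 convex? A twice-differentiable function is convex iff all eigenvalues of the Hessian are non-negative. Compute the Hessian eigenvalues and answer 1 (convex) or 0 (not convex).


The Hessian of f(x,y) = -1*x^2 - 1*x*y + 5*y^2 + 3*x - 5*y - 8 is:
H = [[-2, -1], [-1, 10]]
Trace = -2 + 10 = 8
Determinant = -2*10 - (-1)^2 = -21
Discriminant = (8)^2 - 4*-21 = 148.0
Eigenvalues: lambda_1 = -2.0828, lambda_2 = 10.0828
The function is not convex.

0


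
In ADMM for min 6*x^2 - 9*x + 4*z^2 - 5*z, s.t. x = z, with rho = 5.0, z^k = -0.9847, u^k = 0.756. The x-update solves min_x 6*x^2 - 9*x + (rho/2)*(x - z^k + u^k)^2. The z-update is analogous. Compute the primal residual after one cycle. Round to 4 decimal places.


ADMM iteration with rho = 5.0, z^k = -0.9847, u^k = 0.756
Step 1: x-update.
Minimize 6*x^2 - 9*x + (5.0/2)*(x + 0.9847 + 0.756)^2
FOC: (2*6 + 5.0)*x = 9 + 5.0*(-0.9847 - 0.756)
x^{k+1} = 0.0174
Step 2: z-update.
Minimize 4*z^2 - 5*z + (5.0/2)*(0.0174 - z + 0.756)^2
FOC: (2*4 + 5.0)*z = 5 + 5.0*(0.0174 + 0.756)
z^{k+1} = 0.6821
Step 3: u-update.
u^{k+1} = 0.756 + 0.0174 - 0.6821 = 0.0913
Step 4: Primal residual = |0.0174 - 0.6821| = 0.6647


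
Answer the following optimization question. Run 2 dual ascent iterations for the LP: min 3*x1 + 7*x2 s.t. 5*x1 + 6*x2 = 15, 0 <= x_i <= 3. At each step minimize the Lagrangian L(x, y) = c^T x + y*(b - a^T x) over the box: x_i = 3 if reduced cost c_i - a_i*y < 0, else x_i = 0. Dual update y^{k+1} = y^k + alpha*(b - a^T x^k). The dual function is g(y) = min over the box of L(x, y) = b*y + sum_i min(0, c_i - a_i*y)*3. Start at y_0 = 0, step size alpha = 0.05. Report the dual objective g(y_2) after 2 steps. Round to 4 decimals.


Dual ascent for LP: min 3*x1 + 7*x2, 5*x1 + 6*x2 = 15, 0 <= x_i <= 3
Step 1: y^k = 0.0, reduced costs: (3.0, 7.0)
  x^k = (0.0, 0.0), subgradient = b - a^T x = 15.0
  y^{k+1} = 0.0 + 0.05*15.0 = 0.75
Step 2: y^k = 0.75, reduced costs: (-0.75, 2.5)
  x^k = (3.0, 0.0), subgradient = b - a^T x = 0.0
  y^{k+1} = 0.75 + 0.05*0.0 = 0.75
Dual objective at y_2 = 0.75: reduced costs (-0.75, 2.5), box minimizer x = (3.0, 0.0)
g(y_2) = b*y + (c1 - a1*y)*x1 + (c2 - a2*y)*x2 = 15*0.75 + (-0.75)*3.0 + 2.5*0.0 = 11.25 - 2.25 + 0.0 = 9.0


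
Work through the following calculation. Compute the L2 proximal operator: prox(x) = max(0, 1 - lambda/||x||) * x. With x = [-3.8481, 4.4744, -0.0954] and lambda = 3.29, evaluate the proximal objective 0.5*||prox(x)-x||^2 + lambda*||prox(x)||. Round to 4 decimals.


Step 1: Compute ||x||.
||x|| = 5.9023
Step 2: Compute scaling factor.
scale = max(0, 1 - 3.29/5.9023) = 0.4426
Step 3: prox(x) = [-1.7031, 1.9803, -0.0422]
||prox(x)|| = 2.6123
Step 4: Proximal objective.
0.5*||prox-x||^2 = 5.4121
lambda*||prox|| = 8.5945
Total = 14.0065


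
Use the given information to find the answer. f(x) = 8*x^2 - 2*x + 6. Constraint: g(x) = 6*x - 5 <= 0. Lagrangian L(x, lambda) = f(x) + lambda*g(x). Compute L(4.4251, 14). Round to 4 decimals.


Step 1: Evaluate f(x).
f(4.4251) = 8*4.4251^2 - 2*4.4251 + 6 = 153.8019
Step 2: Evaluate g(x).
g(4.4251) = 6*4.4251 - 5 = 21.5506
Step 3: Compute Lagrangian.
L = 153.8019 + 14*21.5506 = 455.5103


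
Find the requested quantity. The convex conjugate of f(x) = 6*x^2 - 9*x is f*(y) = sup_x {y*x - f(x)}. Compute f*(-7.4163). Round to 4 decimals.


f*(y) = sup_x {y*x - a*x^2 - b*x} = sup_x {(y-b)*x - a*x^2}
FOC: (y - b) - 2a*x = 0 => x* = (y - b)/(2a)
x* = (-7.4163 + 9)/(2*6) = 0.132
f*(-7.4163) = (y-b)^2/(4a) = (-7.4163 + 9)^2/(4*6)
= 2.5081/24 = 0.1045


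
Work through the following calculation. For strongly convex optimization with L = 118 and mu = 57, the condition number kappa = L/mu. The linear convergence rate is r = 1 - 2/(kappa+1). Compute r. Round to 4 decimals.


Step 1: Compute the condition number.
kappa = L/mu = 118/57 = 2.0702
Step 2: Compute the convergence rate.
r = 1 - 2/(kappa + 1) = 1 - 2*mu/(L + mu) = (L - mu)/(L + mu) = 61/175 = 0.3486


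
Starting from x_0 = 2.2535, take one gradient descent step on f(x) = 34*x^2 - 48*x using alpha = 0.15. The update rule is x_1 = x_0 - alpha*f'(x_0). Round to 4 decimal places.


We compute the gradient at x_0 and apply the update.
f'(x) = 68*x - 48
f'(2.2535) = 68*2.2535 - 48 = 105.238
x_1 = 2.2535 - 0.15*105.238 = -13.5322


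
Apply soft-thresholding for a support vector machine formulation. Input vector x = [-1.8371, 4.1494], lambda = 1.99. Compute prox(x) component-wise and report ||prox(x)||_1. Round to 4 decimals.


Soft-thresholding with lambda = 1.99:
prox(-1.8371) = sign(-1.8371)*max(|-1.8371| - 1.99, 0) = 0.0
prox(4.1494) = sign(4.1494)*max(|4.1494| - 1.99, 0) = 2.1594
prox(x) = [0.0, 2.1594]
||prox(x)||_1 = 0.0 + 2.1594 = 2.1594


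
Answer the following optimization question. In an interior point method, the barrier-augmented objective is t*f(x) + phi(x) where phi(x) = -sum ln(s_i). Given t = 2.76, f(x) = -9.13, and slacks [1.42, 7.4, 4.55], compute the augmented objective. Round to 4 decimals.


Step 1: Compute log-barrier.
ln values: [0.3507, 2.0015, 1.5151]
phi = -(0.3507 + 2.0015 + 1.5151) = -3.8673
Step 2: Compute augmented objective.
t*f(x) = 2.76*-9.13 = -25.1988
Total = -25.1988 - 3.8673 = -29.0661


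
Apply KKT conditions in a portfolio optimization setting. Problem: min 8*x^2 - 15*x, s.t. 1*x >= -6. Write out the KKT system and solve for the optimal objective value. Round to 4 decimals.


Step 1: Try lambda = 0 (constraint inactive).
Stationarity: 2*8*x - 15 = 0
x* = 15/(2*8) = 0.9375
Check constraint: 1*0.9375 = 0.9375 >= -6 -- satisfied.
Step 2: Compute optimal value.
f(x*) = 8*0.9375^2 - 15*0.9375 = -7.0313


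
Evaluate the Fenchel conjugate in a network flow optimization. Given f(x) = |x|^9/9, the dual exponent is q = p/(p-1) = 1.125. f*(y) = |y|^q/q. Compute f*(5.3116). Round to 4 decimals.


The conjugate exponent q satisfies 1/p + 1/q = 1.
p = 9, so q = 9/(9 - 1) = 1.125
|y|^q = 5.3116^1.125 = 6.5445
f*(5.3116) = 6.5445 / 1.125 = 5.8174


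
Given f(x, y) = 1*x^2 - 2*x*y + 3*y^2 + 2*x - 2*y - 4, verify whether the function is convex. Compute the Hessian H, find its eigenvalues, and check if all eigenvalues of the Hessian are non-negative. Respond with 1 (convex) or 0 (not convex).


The Hessian of f(x,y) = 1*x^2 - 2*x*y + 3*y^2 + 2*x - 2*y - 4 is:
H = [[2, -2], [-2, 6]]
Trace = 2 + 6 = 8
Determinant = 2*6 - (-2)^2 = 8
Discriminant = (8)^2 - 4*8 = 32.0
Eigenvalues: lambda_1 = 1.1716, lambda_2 = 6.8284
The function is convex.

1


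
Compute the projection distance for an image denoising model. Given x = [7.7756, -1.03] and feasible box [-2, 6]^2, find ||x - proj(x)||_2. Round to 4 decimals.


Project each component onto [-2, 6].
clip(7.7756) = 6.0, clip(-1.03) = -1.03
Projection = [6.0, -1.03]
Squared diffs: [3.1528, 0.0]
Distance = sqrt(3.1528) = 1.7756


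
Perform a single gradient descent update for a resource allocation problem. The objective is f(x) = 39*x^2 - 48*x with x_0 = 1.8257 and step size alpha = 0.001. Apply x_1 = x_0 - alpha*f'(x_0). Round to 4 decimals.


We compute the gradient at x_0 and apply the update.
f'(x) = 78*x - 48
f'(1.8257) = 78*1.8257 - 48 = 94.4046
x_1 = 1.8257 - 0.001*94.4046 = 1.7313


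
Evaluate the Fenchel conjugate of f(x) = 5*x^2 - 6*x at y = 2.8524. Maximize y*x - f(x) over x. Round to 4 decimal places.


f*(y) = sup_x {y*x - a*x^2 - b*x} = sup_x {(y-b)*x - a*x^2}
FOC: (y - b) - 2a*x = 0 => x* = (y - b)/(2a)
x* = (2.8524 + 6)/(2*5) = 0.8852
f*(2.8524) = (y-b)^2/(4a) = (2.8524 + 6)^2/(4*5)
= 78.365/20 = 3.9182


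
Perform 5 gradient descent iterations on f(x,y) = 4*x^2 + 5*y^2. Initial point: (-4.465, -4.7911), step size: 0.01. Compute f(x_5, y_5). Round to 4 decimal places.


Gradient descent on f(x,y) = 4*x^2 + 5*y^2.
Starting point: (-4.465, -4.7911), alpha = 0.01
Step 1: grad_x = 2*4*-4.465 = -35.72, grad_y = 2*5*-4.7911 = -47.911
  x_1 = -4.465 - 0.01*-35.72 = -4.1078
  y_1 = -4.7911 - 0.01*-47.911 = -4.312
Step 2: grad_x = 2*4*-4.1078 = -32.8624, grad_y = 2*5*-4.312 = -43.1199
  x_2 = -4.1078 - 0.01*-32.8624 = -3.7792
  y_2 = -4.312 - 0.01*-43.1199 = -3.8808
Step 3: grad_x = 2*4*-3.7792 = -30.2334, grad_y = 2*5*-3.8808 = -38.8079
  x_3 = -3.7792 - 0.01*-30.2334 = -3.4768
  y_3 = -3.8808 - 0.01*-38.8079 = -3.4927
Step 4: grad_x = 2*4*-3.4768 = -27.8147, grad_y = 2*5*-3.4927 = -34.9271
  x_4 = -3.4768 - 0.01*-27.8147 = -3.1987
  y_4 = -3.4927 - 0.01*-34.9271 = -3.1434
Step 5: grad_x = 2*4*-3.1987 = -25.5896, grad_y = 2*5*-3.1434 = -31.4344
  x_5 = -3.1987 - 0.01*-25.5896 = -2.9428
  y_5 = -3.1434 - 0.01*-31.4344 = -2.8291
f(-2.9428, -2.8291) = 4*(-2.9428)^2 + 5*(-2.8291)^2 = 74.6592


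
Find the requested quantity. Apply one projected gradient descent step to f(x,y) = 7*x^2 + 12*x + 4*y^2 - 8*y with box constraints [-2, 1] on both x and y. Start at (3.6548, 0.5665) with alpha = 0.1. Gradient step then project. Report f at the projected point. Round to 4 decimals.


Step 1: Compute gradient at (3.6548, 0.5665).
grad_x = 2*7*3.6548 + 12 = 63.1672
grad_y = 2*4*0.5665 - 8 = -3.468
Step 2: Gradient step.
x_raw = 3.6548 - 0.1*63.1672 = -2.6619
y_raw = 0.5665 - 0.1*-3.468 = 0.9133
Step 3: Project onto [-2, 1].
x_proj = clip(-2.6619) = -2.0
y_proj = clip(0.9133) = 0.9133
Step 4: Evaluate f.
f(-2.0, 0.9133) = 0.0301
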